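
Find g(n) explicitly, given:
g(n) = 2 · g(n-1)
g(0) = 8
Pure geometric recurrence with ratio 2.
By induction g(n) = g(0) · (2)^n = 8 \cdot 2^{n}.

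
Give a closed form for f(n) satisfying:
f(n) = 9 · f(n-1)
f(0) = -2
Pure geometric recurrence with ratio 9.
By induction f(n) = f(0) · (9)^n = - 2 \cdot 9^{n}.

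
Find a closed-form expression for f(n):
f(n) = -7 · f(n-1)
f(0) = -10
Pure geometric recurrence with ratio -7.
By induction f(n) = f(0) · (-7)^n = - 10 \left(-7\right)^{n}.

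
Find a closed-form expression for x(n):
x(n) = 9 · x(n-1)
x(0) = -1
Pure geometric recurrence with ratio 9.
By induction x(n) = x(0) · (9)^n = - 9^{n}.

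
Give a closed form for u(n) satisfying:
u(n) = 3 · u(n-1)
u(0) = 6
Pure geometric recurrence with ratio 3.
By induction u(n) = u(0) · (3)^n = 6 \cdot 3^{n}.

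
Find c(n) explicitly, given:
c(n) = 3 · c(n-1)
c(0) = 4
Pure geometric recurrence with ratio 3.
By induction c(n) = c(0) · (3)^n = 4 \cdot 3^{n}.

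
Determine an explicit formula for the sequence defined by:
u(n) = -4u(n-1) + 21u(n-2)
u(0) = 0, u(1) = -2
Characteristic equation: x² + 4x - 21 = 0, which factors as (x - (3))(x - (-7)) = 0.
Roots r₁ = 3, r₂ = -7 (distinct).
General solution: u(n) = A·(3)^n + B·(-7)^n.
From u(0) = 0: A + B = 0.
From u(1) = -2: 3A - 7B = -2.
Solving: A = - \frac{1}{5}, B = \frac{1}{5}.
So u(n) = \frac{\left(-7\right)^{n}}{5} - \frac{3^{n}}{5}.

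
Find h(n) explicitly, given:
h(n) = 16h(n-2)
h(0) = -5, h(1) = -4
Characteristic equation: x² - 16 = 0, which factors as (x - (4))(x - (-4)) = 0.
Roots r₁ = 4, r₂ = -4 (distinct).
General solution: h(n) = A·(4)^n + B·(-4)^n.
From h(0) = -5: A + B = -5.
From h(1) = -4: 4A - 4B = -4.
Solving: A = -3, B = -2.
So h(n) = - 2 \left(-4\right)^{n} - 3 \cdot 4^{n}.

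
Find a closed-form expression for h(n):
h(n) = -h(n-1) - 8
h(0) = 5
First-order linear non-homogeneous.
Homogeneous solution: h_h(n) = A·(-1)^n.
Try constant particular solution h_p = K: K = -K - 8 ⇒ K = -4.
General: h(n) = A·(-1)^n - 4.
Apply h(0) = 5: A - 4 = 5 ⇒ A = 9.
So h(n) = 9 \left(-1\right)^{n} - 4.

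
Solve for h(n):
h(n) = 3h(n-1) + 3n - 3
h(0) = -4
First-order linear with linear forcing.
Homogeneous solution: h_h(n) = A·(3)^n.
Try particular h_p(n) = pn + q. Substituting:
  pn + q = 3(p(n-1) + q) + 3n - 3.
Matching the n-coefficient: p = 3p + 3 ⇒ p = - \frac{3}{2}.
Matching constants: q = -3p + 3q - 3 ⇒ q = - \frac{3}{4}.
General: h(n) = A·(3)^n - \frac{3 n}{2} - \frac{3}{4}.
Apply h(0) = -4: A - \frac{3}{4} = -4 ⇒ A = - \frac{13}{4}.
So h(n) = - \frac{13 \cdot 3^{n}}{4} - \frac{3 n}{2} - \frac{3}{4}.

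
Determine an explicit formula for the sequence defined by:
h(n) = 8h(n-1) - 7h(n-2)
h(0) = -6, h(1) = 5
Characteristic equation: x² - 8x + 7 = 0, which factors as (x - (1))(x - (7)) = 0.
Roots r₁ = 1, r₂ = 7 (distinct).
General solution: h(n) = A·(1)^n + B·(7)^n.
From h(0) = -6: A + B = -6.
From h(1) = 5: A + 7B = 5.
Solving: A = - \frac{47}{6}, B = \frac{11}{6}.
So h(n) = \frac{11 \cdot 7^{n}}{6} - \frac{47}{6}.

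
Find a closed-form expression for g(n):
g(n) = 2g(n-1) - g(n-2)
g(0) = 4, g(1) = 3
Characteristic equation: x² - 2x + 1 = 0, which is (x - (1))².
Repeated root r = 1.
General solution: g(n) = (A + Bn)·(1)^n.
From g(0) = 4: A = 4.
From g(1) = 3: (A + B)·(1) = 3 ⇒ B = -1.
So g(n) = \left(4 - n\right) \cdot (1)^n.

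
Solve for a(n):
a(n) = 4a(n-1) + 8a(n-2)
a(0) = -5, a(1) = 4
Characteristic equation: x² - 4x - 8 = 0.
Discriminant Δ = (4)² + 4·(8) = 48.
Roots r₁,₂ = (4 ± √48)/2, so r₁ = 2 + 2 \sqrt{3}, r₂ = 2 - 2 \sqrt{3}.
General solution: a(n) = A·r₁^n + B·r₂^n.
From the initial conditions, A + B = -5 and r₁A + r₂B = 4.
Since r₁ - r₂ = √48: A = (4 - (-5)r₂)/√48 = - \frac{5}{2} + \frac{7 \sqrt{3}}{6}, and B = -5 - A = - \frac{5}{2} - \frac{7 \sqrt{3}}{6}.
So a(n) = \left(- \frac{5}{2} + \frac{7 \sqrt{3}}{6}\right)\left(2 + 2 \sqrt{3}\right)^n + \left(- \frac{5}{2} - \frac{7 \sqrt{3}}{6}\right)\left(2 - 2 \sqrt{3}\right)^n.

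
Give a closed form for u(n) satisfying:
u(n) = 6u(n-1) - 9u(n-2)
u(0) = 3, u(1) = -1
Characteristic equation: x² - 6x + 9 = 0, which is (x - (3))².
Repeated root r = 3.
General solution: u(n) = (A + Bn)·(3)^n.
From u(0) = 3: A = 3.
From u(1) = -1: (A + B)·(3) = -1 ⇒ B = - \frac{10}{3}.
So u(n) = \left(3 - \frac{10 n}{3}\right) \cdot (3)^n.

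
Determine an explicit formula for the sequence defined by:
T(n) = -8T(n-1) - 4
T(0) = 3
First-order linear non-homogeneous.
Homogeneous solution: T_h(n) = A·(-8)^n.
Try constant particular solution T_p = K: K = -8K - 4 ⇒ K = - \frac{4}{9}.
General: T(n) = A·(-8)^n - \frac{4}{9}.
Apply T(0) = 3: A - \frac{4}{9} = 3 ⇒ A = \frac{31}{9}.
So T(n) = \frac{31 \left(-8\right)^{n}}{9} - \frac{4}{9}.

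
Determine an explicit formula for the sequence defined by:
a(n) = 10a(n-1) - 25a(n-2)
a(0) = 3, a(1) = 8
Characteristic equation: x² - 10x + 25 = 0, which is (x - (5))².
Repeated root r = 5.
General solution: a(n) = (A + Bn)·(5)^n.
From a(0) = 3: A = 3.
From a(1) = 8: (A + B)·(5) = 8 ⇒ B = - \frac{7}{5}.
So a(n) = \left(3 - \frac{7 n}{5}\right) \cdot (5)^n.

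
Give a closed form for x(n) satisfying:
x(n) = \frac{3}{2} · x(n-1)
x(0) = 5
Pure geometric recurrence with ratio \frac{3}{2}.
By induction x(n) = x(0) · (\frac{3}{2})^n = 5 \left(\frac{3}{2}\right)^{n}.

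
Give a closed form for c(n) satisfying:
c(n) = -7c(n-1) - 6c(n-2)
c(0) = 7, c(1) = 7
Characteristic equation: x² + 7x + 6 = 0, which factors as (x - (-6))(x - (-1)) = 0.
Roots r₁ = -6, r₂ = -1 (distinct).
General solution: c(n) = A·(-6)^n + B·(-1)^n.
From c(0) = 7: A + B = 7.
From c(1) = 7: -6A - B = 7.
Solving: A = - \frac{14}{5}, B = \frac{49}{5}.
So c(n) = \frac{49 \left(-1\right)^{n}}{5} - \frac{14 \left(-6\right)^{n}}{5}.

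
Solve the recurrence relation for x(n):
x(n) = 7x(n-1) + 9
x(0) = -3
First-order linear non-homogeneous.
Homogeneous solution: x_h(n) = A·(7)^n.
Try constant particular solution x_p = K: K = 7K + 9 ⇒ K = - \frac{3}{2}.
General: x(n) = A·(7)^n - \frac{3}{2}.
Apply x(0) = -3: A - \frac{3}{2} = -3 ⇒ A = - \frac{3}{2}.
So x(n) = - \frac{3 \cdot 7^{n}}{2} - \frac{3}{2}.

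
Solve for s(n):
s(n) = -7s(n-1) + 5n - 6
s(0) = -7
First-order linear with linear forcing.
Homogeneous solution: s_h(n) = A·(-7)^n.
Try particular s_p(n) = pn + q. Substituting:
  pn + q = -7(p(n-1) + q) + 5n - 6.
Matching the n-coefficient: p = -7p + 5 ⇒ p = \frac{5}{8}.
Matching constants: q = 7p - 7q - 6 ⇒ q = - \frac{13}{64}.
General: s(n) = A·(-7)^n + \frac{5 n}{8} - \frac{13}{64}.
Apply s(0) = -7: A - \frac{13}{64} = -7 ⇒ A = - \frac{435}{64}.
So s(n) = - \frac{435 \left(-7\right)^{n}}{64} + \frac{5 n}{8} - \frac{13}{64}.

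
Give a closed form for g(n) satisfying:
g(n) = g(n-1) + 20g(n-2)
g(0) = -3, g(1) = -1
Characteristic equation: x² - x - 20 = 0, which factors as (x - (5))(x - (-4)) = 0.
Roots r₁ = 5, r₂ = -4 (distinct).
General solution: g(n) = A·(5)^n + B·(-4)^n.
From g(0) = -3: A + B = -3.
From g(1) = -1: 5A - 4B = -1.
Solving: A = - \frac{13}{9}, B = - \frac{14}{9}.
So g(n) = - \frac{14 \left(-4\right)^{n}}{9} - \frac{13 \cdot 5^{n}}{9}.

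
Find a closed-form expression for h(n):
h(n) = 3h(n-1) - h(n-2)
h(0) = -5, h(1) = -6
Characteristic equation: x² - 3x + 1 = 0.
Discriminant Δ = (3)² + 4·(-1) = 5.
Roots r₁,₂ = (3 ± √5)/2, so r₁ = \frac{\sqrt{5}}{2} + \frac{3}{2}, r₂ = \frac{3}{2} - \frac{\sqrt{5}}{2}.
General solution: h(n) = A·r₁^n + B·r₂^n.
From the initial conditions, A + B = -5 and r₁A + r₂B = -6.
Since r₁ - r₂ = √5: A = (-6 - (-5)r₂)/√5 = - \frac{5}{2} + \frac{3 \sqrt{5}}{10}, and B = -5 - A = - \frac{5}{2} - \frac{3 \sqrt{5}}{10}.
So h(n) = \left(- \frac{5}{2} + \frac{3 \sqrt{5}}{10}\right)\left(\frac{\sqrt{5}}{2} + \frac{3}{2}\right)^n + \left(- \frac{5}{2} - \frac{3 \sqrt{5}}{10}\right)\left(\frac{3}{2} - \frac{\sqrt{5}}{2}\right)^n.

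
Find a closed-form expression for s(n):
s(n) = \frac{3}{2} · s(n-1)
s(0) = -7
Pure geometric recurrence with ratio \frac{3}{2}.
By induction s(n) = s(0) · (\frac{3}{2})^n = - 7 \left(\frac{3}{2}\right)^{n}.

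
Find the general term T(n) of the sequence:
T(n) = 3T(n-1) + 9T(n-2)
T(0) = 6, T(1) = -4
Characteristic equation: x² - 3x - 9 = 0.
Discriminant Δ = (3)² + 4·(9) = 45.
Roots r₁,₂ = (3 ± √45)/2, so r₁ = \frac{3}{2} + \frac{3 \sqrt{5}}{2}, r₂ = \frac{3}{2} - \frac{3 \sqrt{5}}{2}.
General solution: T(n) = A·r₁^n + B·r₂^n.
From the initial conditions, A + B = 6 and r₁A + r₂B = -4.
Since r₁ - r₂ = √45: A = (-4 - (6)r₂)/√45 = 3 - \frac{13 \sqrt{5}}{15}, and B = 6 - A = \frac{13 \sqrt{5}}{15} + 3.
So T(n) = \left(3 - \frac{13 \sqrt{5}}{15}\right)\left(\frac{3}{2} + \frac{3 \sqrt{5}}{2}\right)^n + \left(\frac{13 \sqrt{5}}{15} + 3\right)\left(\frac{3}{2} - \frac{3 \sqrt{5}}{2}\right)^n.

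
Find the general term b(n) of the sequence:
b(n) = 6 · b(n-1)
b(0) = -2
Pure geometric recurrence with ratio 6.
By induction b(n) = b(0) · (6)^n = - 2 \cdot 6^{n}.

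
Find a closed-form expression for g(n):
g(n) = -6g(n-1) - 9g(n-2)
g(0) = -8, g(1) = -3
Characteristic equation: x² + 6x + 9 = 0, which is (x - (-3))².
Repeated root r = -3.
General solution: g(n) = (A + Bn)·(-3)^n.
From g(0) = -8: A = -8.
From g(1) = -3: (A + B)·(-3) = -3 ⇒ B = 9.
So g(n) = \left(9 n - 8\right) \cdot (-3)^n.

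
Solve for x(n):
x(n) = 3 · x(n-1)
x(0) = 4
Pure geometric recurrence with ratio 3.
By induction x(n) = x(0) · (3)^n = 4 \cdot 3^{n}.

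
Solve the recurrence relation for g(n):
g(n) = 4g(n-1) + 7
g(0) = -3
First-order linear non-homogeneous.
Homogeneous solution: g_h(n) = A·(4)^n.
Try constant particular solution g_p = K: K = 4K + 7 ⇒ K = - \frac{7}{3}.
General: g(n) = A·(4)^n - \frac{7}{3}.
Apply g(0) = -3: A - \frac{7}{3} = -3 ⇒ A = - \frac{2}{3}.
So g(n) = - \frac{2 \cdot 4^{n}}{3} - \frac{7}{3}.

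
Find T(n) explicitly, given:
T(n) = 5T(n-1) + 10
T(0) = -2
First-order linear non-homogeneous.
Homogeneous solution: T_h(n) = A·(5)^n.
Try constant particular solution T_p = K: K = 5K + 10 ⇒ K = - \frac{5}{2}.
General: T(n) = A·(5)^n - \frac{5}{2}.
Apply T(0) = -2: A - \frac{5}{2} = -2 ⇒ A = \frac{1}{2}.
So T(n) = \frac{5^{n}}{2} - \frac{5}{2}.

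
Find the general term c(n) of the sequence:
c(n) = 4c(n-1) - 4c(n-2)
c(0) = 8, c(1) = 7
Characteristic equation: x² - 4x + 4 = 0, which is (x - (2))².
Repeated root r = 2.
General solution: c(n) = (A + Bn)·(2)^n.
From c(0) = 8: A = 8.
From c(1) = 7: (A + B)·(2) = 7 ⇒ B = - \frac{9}{2}.
So c(n) = \left(8 - \frac{9 n}{2}\right) \cdot (2)^n.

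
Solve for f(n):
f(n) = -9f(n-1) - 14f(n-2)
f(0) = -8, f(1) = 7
Characteristic equation: x² + 9x + 14 = 0, which factors as (x - (-2))(x - (-7)) = 0.
Roots r₁ = -2, r₂ = -7 (distinct).
General solution: f(n) = A·(-2)^n + B·(-7)^n.
From f(0) = -8: A + B = -8.
From f(1) = 7: -2A - 7B = 7.
Solving: A = - \frac{49}{5}, B = \frac{9}{5}.
So f(n) = - \frac{49 \left(-2\right)^{n}}{5} + \frac{9 \left(-7\right)^{n}}{5}.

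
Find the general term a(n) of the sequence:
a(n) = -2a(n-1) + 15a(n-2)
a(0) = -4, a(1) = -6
Characteristic equation: x² + 2x - 15 = 0, which factors as (x - (3))(x - (-5)) = 0.
Roots r₁ = 3, r₂ = -5 (distinct).
General solution: a(n) = A·(3)^n + B·(-5)^n.
From a(0) = -4: A + B = -4.
From a(1) = -6: 3A - 5B = -6.
Solving: A = - \frac{13}{4}, B = - \frac{3}{4}.
So a(n) = - \frac{3 \left(-5\right)^{n}}{4} - \frac{13 \cdot 3^{n}}{4}.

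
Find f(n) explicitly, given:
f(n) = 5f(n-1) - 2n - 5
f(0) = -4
First-order linear with linear forcing.
Homogeneous solution: f_h(n) = A·(5)^n.
Try particular f_p(n) = pn + q. Substituting:
  pn + q = 5(p(n-1) + q) - 2n - 5.
Matching the n-coefficient: p = 5p - 2 ⇒ p = \frac{1}{2}.
Matching constants: q = -5p + 5q - 5 ⇒ q = \frac{15}{8}.
General: f(n) = A·(5)^n + \frac{n}{2} + \frac{15}{8}.
Apply f(0) = -4: A + \frac{15}{8} = -4 ⇒ A = - \frac{47}{8}.
So f(n) = - \frac{47 \cdot 5^{n}}{8} + \frac{n}{2} + \frac{15}{8}.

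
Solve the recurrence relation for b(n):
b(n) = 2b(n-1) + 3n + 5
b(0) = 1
First-order linear with linear forcing.
Homogeneous solution: b_h(n) = A·(2)^n.
Try particular b_p(n) = pn + q. Substituting:
  pn + q = 2(p(n-1) + q) + 3n + 5.
Matching the n-coefficient: p = 2p + 3 ⇒ p = -3.
Matching constants: q = -2p + 2q + 5 ⇒ q = -11.
General: b(n) = A·(2)^n - 3 n - 11.
Apply b(0) = 1: A - 11 = 1 ⇒ A = 12.
So b(n) = 12 \cdot 2^{n} - 3 n - 11.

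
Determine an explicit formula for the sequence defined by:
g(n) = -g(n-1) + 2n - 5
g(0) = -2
First-order linear with linear forcing.
Homogeneous solution: g_h(n) = A·(-1)^n.
Try particular g_p(n) = pn + q. Substituting:
  pn + q = -(p(n-1) + q) + 2n - 5.
Matching the n-coefficient: p = -p + 2 ⇒ p = 1.
Matching constants: q = p - q - 5 ⇒ q = -2.
General: g(n) = A·(-1)^n + n - 2.
Apply g(0) = -2: A - 2 = -2 ⇒ A = 0.
So g(n) = n - 2.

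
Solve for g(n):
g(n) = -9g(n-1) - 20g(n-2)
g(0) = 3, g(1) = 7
Characteristic equation: x² + 9x + 20 = 0, which factors as (x - (-5))(x - (-4)) = 0.
Roots r₁ = -5, r₂ = -4 (distinct).
General solution: g(n) = A·(-5)^n + B·(-4)^n.
From g(0) = 3: A + B = 3.
From g(1) = 7: -5A - 4B = 7.
Solving: A = -19, B = 22.
So g(n) = 22 \left(-4\right)^{n} - 19 \left(-5\right)^{n}.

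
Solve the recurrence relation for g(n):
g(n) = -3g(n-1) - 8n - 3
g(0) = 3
First-order linear with linear forcing.
Homogeneous solution: g_h(n) = A·(-3)^n.
Try particular g_p(n) = pn + q. Substituting:
  pn + q = -3(p(n-1) + q) - 8n - 3.
Matching the n-coefficient: p = -3p - 8 ⇒ p = -2.
Matching constants: q = 3p - 3q - 3 ⇒ q = - \frac{9}{4}.
General: g(n) = A·(-3)^n - 2 n - \frac{9}{4}.
Apply g(0) = 3: A - \frac{9}{4} = 3 ⇒ A = \frac{21}{4}.
So g(n) = \frac{21 \left(-3\right)^{n}}{4} - 2 n - \frac{9}{4}.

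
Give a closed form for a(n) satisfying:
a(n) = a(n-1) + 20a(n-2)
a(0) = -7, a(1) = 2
Characteristic equation: x² - x - 20 = 0, which factors as (x - (5))(x - (-4)) = 0.
Roots r₁ = 5, r₂ = -4 (distinct).
General solution: a(n) = A·(5)^n + B·(-4)^n.
From a(0) = -7: A + B = -7.
From a(1) = 2: 5A - 4B = 2.
Solving: A = - \frac{26}{9}, B = - \frac{37}{9}.
So a(n) = - \frac{37 \left(-4\right)^{n}}{9} - \frac{26 \cdot 5^{n}}{9}.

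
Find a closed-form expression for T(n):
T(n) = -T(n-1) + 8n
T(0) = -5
First-order linear with linear forcing.
Homogeneous solution: T_h(n) = A·(-1)^n.
Try particular T_p(n) = pn + q. Substituting:
  pn + q = -(p(n-1) + q) + 8n.
Matching the n-coefficient: p = -p + 8 ⇒ p = 4.
Matching constants: q = p - q ⇒ q = 2.
General: T(n) = A·(-1)^n + 4 n + 2.
Apply T(0) = -5: A + 2 = -5 ⇒ A = -7.
So T(n) = - 7 \left(-1\right)^{n} + 4 n + 2.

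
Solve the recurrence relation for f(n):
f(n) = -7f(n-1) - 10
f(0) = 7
First-order linear non-homogeneous.
Homogeneous solution: f_h(n) = A·(-7)^n.
Try constant particular solution f_p = K: K = -7K - 10 ⇒ K = - \frac{5}{4}.
General: f(n) = A·(-7)^n - \frac{5}{4}.
Apply f(0) = 7: A - \frac{5}{4} = 7 ⇒ A = \frac{33}{4}.
So f(n) = \frac{33 \left(-7\right)^{n}}{4} - \frac{5}{4}.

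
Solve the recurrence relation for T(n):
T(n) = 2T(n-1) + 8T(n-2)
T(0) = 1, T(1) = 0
Characteristic equation: x² - 2x - 8 = 0, which factors as (x - (-2))(x - (4)) = 0.
Roots r₁ = -2, r₂ = 4 (distinct).
General solution: T(n) = A·(-2)^n + B·(4)^n.
From T(0) = 1: A + B = 1.
From T(1) = 0: -2A + 4B = 0.
Solving: A = \frac{2}{3}, B = \frac{1}{3}.
So T(n) = \frac{2 \left(-2\right)^{n}}{3} + \frac{4^{n}}{3}.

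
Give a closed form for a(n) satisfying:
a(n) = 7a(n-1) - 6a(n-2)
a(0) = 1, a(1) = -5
Characteristic equation: x² - 7x + 6 = 0, which factors as (x - (6))(x - (1)) = 0.
Roots r₁ = 6, r₂ = 1 (distinct).
General solution: a(n) = A·(6)^n + B·(1)^n.
From a(0) = 1: A + B = 1.
From a(1) = -5: 6A + B = -5.
Solving: A = - \frac{6}{5}, B = \frac{11}{5}.
So a(n) = \frac{11}{5} - \frac{6 \cdot 6^{n}}{5}.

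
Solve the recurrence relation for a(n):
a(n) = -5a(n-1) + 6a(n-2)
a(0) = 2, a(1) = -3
Characteristic equation: x² + 5x - 6 = 0, which factors as (x - (-6))(x - (1)) = 0.
Roots r₁ = -6, r₂ = 1 (distinct).
General solution: a(n) = A·(-6)^n + B·(1)^n.
From a(0) = 2: A + B = 2.
From a(1) = -3: -6A + B = -3.
Solving: A = \frac{5}{7}, B = \frac{9}{7}.
So a(n) = \frac{5 \left(-6\right)^{n}}{7} + \frac{9}{7}.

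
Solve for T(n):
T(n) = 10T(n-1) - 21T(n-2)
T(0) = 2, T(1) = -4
Characteristic equation: x² - 10x + 21 = 0, which factors as (x - (7))(x - (3)) = 0.
Roots r₁ = 7, r₂ = 3 (distinct).
General solution: T(n) = A·(7)^n + B·(3)^n.
From T(0) = 2: A + B = 2.
From T(1) = -4: 7A + 3B = -4.
Solving: A = - \frac{5}{2}, B = \frac{9}{2}.
So T(n) = \frac{9 \cdot 3^{n}}{2} - \frac{5 \cdot 7^{n}}{2}.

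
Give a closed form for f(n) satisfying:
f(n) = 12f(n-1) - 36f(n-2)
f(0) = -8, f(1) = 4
Characteristic equation: x² - 12x + 36 = 0, which is (x - (6))².
Repeated root r = 6.
General solution: f(n) = (A + Bn)·(6)^n.
From f(0) = -8: A = -8.
From f(1) = 4: (A + B)·(6) = 4 ⇒ B = \frac{26}{3}.
So f(n) = \left(\frac{26 n}{3} - 8\right) \cdot (6)^n.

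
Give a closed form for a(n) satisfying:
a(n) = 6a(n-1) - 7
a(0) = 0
First-order linear non-homogeneous.
Homogeneous solution: a_h(n) = A·(6)^n.
Try constant particular solution a_p = K: K = 6K - 7 ⇒ K = \frac{7}{5}.
General: a(n) = A·(6)^n + \frac{7}{5}.
Apply a(0) = 0: A + \frac{7}{5} = 0 ⇒ A = - \frac{7}{5}.
So a(n) = \frac{7}{5} - \frac{7 \cdot 6^{n}}{5}.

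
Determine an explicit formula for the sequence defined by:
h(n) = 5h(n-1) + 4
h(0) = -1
First-order linear non-homogeneous.
Homogeneous solution: h_h(n) = A·(5)^n.
Try constant particular solution h_p = K: K = 5K + 4 ⇒ K = -1.
General: h(n) = A·(5)^n - 1.
Apply h(0) = -1: A - 1 = -1 ⇒ A = 0.
So h(n) = -1.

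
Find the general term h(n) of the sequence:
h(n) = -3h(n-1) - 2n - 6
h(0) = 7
First-order linear with linear forcing.
Homogeneous solution: h_h(n) = A·(-3)^n.
Try particular h_p(n) = pn + q. Substituting:
  pn + q = -3(p(n-1) + q) - 2n - 6.
Matching the n-coefficient: p = -3p - 2 ⇒ p = - \frac{1}{2}.
Matching constants: q = 3p - 3q - 6 ⇒ q = - \frac{15}{8}.
General: h(n) = A·(-3)^n - \frac{n}{2} - \frac{15}{8}.
Apply h(0) = 7: A - \frac{15}{8} = 7 ⇒ A = \frac{71}{8}.
So h(n) = \frac{71 \left(-3\right)^{n}}{8} - \frac{n}{2} - \frac{15}{8}.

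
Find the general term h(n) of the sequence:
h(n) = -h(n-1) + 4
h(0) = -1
First-order linear non-homogeneous.
Homogeneous solution: h_h(n) = A·(-1)^n.
Try constant particular solution h_p = K: K = -K + 4 ⇒ K = 2.
General: h(n) = A·(-1)^n + 2.
Apply h(0) = -1: A + 2 = -1 ⇒ A = -3.
So h(n) = 2 - 3 \left(-1\right)^{n}.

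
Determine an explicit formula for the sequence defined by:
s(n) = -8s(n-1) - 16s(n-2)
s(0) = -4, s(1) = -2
Characteristic equation: x² + 8x + 16 = 0, which is (x - (-4))².
Repeated root r = -4.
General solution: s(n) = (A + Bn)·(-4)^n.
From s(0) = -4: A = -4.
From s(1) = -2: (A + B)·(-4) = -2 ⇒ B = \frac{9}{2}.
So s(n) = \left(\frac{9 n}{2} - 4\right) \cdot (-4)^n.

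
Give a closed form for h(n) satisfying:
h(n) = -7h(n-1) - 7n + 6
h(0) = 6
First-order linear with linear forcing.
Homogeneous solution: h_h(n) = A·(-7)^n.
Try particular h_p(n) = pn + q. Substituting:
  pn + q = -7(p(n-1) + q) - 7n + 6.
Matching the n-coefficient: p = -7p - 7 ⇒ p = - \frac{7}{8}.
Matching constants: q = 7p - 7q + 6 ⇒ q = - \frac{1}{64}.
General: h(n) = A·(-7)^n - \frac{7 n}{8} - \frac{1}{64}.
Apply h(0) = 6: A - \frac{1}{64} = 6 ⇒ A = \frac{385}{64}.
So h(n) = \frac{385 \left(-7\right)^{n}}{64} - \frac{7 n}{8} - \frac{1}{64}.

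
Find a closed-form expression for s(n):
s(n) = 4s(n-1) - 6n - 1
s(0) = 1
First-order linear with linear forcing.
Homogeneous solution: s_h(n) = A·(4)^n.
Try particular s_p(n) = pn + q. Substituting:
  pn + q = 4(p(n-1) + q) - 6n - 1.
Matching the n-coefficient: p = 4p - 6 ⇒ p = 2.
Matching constants: q = -4p + 4q - 1 ⇒ q = 3.
General: s(n) = A·(4)^n + 2 n + 3.
Apply s(0) = 1: A + 3 = 1 ⇒ A = -2.
So s(n) = - 2 \cdot 4^{n} + 2 n + 3.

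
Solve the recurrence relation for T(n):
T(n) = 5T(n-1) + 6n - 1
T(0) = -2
First-order linear with linear forcing.
Homogeneous solution: T_h(n) = A·(5)^n.
Try particular T_p(n) = pn + q. Substituting:
  pn + q = 5(p(n-1) + q) + 6n - 1.
Matching the n-coefficient: p = 5p + 6 ⇒ p = - \frac{3}{2}.
Matching constants: q = -5p + 5q - 1 ⇒ q = - \frac{13}{8}.
General: T(n) = A·(5)^n - \frac{3 n}{2} - \frac{13}{8}.
Apply T(0) = -2: A - \frac{13}{8} = -2 ⇒ A = - \frac{3}{8}.
So T(n) = - \frac{3 \cdot 5^{n}}{8} - \frac{3 n}{2} - \frac{13}{8}.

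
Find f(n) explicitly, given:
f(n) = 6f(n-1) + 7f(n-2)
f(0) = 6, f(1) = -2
Characteristic equation: x² - 6x - 7 = 0, which factors as (x - (7))(x - (-1)) = 0.
Roots r₁ = 7, r₂ = -1 (distinct).
General solution: f(n) = A·(7)^n + B·(-1)^n.
From f(0) = 6: A + B = 6.
From f(1) = -2: 7A - B = -2.
Solving: A = \frac{1}{2}, B = \frac{11}{2}.
So f(n) = \frac{11 \left(-1\right)^{n}}{2} + \frac{7^{n}}{2}.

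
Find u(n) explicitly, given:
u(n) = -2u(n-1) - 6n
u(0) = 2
First-order linear with linear forcing.
Homogeneous solution: u_h(n) = A·(-2)^n.
Try particular u_p(n) = pn + q. Substituting:
  pn + q = -2(p(n-1) + q) - 6n.
Matching the n-coefficient: p = -2p - 6 ⇒ p = -2.
Matching constants: q = 2p - 2q ⇒ q = - \frac{4}{3}.
General: u(n) = A·(-2)^n - 2 n - \frac{4}{3}.
Apply u(0) = 2: A - \frac{4}{3} = 2 ⇒ A = \frac{10}{3}.
So u(n) = \frac{10 \left(-2\right)^{n}}{3} - 2 n - \frac{4}{3}.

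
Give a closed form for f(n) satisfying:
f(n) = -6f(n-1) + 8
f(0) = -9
First-order linear non-homogeneous.
Homogeneous solution: f_h(n) = A·(-6)^n.
Try constant particular solution f_p = K: K = -6K + 8 ⇒ K = \frac{8}{7}.
General: f(n) = A·(-6)^n + \frac{8}{7}.
Apply f(0) = -9: A + \frac{8}{7} = -9 ⇒ A = - \frac{71}{7}.
So f(n) = \frac{8}{7} - \frac{71 \left(-6\right)^{n}}{7}.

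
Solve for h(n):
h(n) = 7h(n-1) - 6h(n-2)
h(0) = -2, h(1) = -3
Characteristic equation: x² - 7x + 6 = 0, which factors as (x - (6))(x - (1)) = 0.
Roots r₁ = 6, r₂ = 1 (distinct).
General solution: h(n) = A·(6)^n + B·(1)^n.
From h(0) = -2: A + B = -2.
From h(1) = -3: 6A + B = -3.
Solving: A = - \frac{1}{5}, B = - \frac{9}{5}.
So h(n) = - \frac{6^{n}}{5} - \frac{9}{5}.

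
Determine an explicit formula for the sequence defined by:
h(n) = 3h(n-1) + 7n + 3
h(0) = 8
First-order linear with linear forcing.
Homogeneous solution: h_h(n) = A·(3)^n.
Try particular h_p(n) = pn + q. Substituting:
  pn + q = 3(p(n-1) + q) + 7n + 3.
Matching the n-coefficient: p = 3p + 7 ⇒ p = - \frac{7}{2}.
Matching constants: q = -3p + 3q + 3 ⇒ q = - \frac{27}{4}.
General: h(n) = A·(3)^n - \frac{7 n}{2} - \frac{27}{4}.
Apply h(0) = 8: A - \frac{27}{4} = 8 ⇒ A = \frac{59}{4}.
So h(n) = \frac{59 \cdot 3^{n}}{4} - \frac{7 n}{2} - \frac{27}{4}.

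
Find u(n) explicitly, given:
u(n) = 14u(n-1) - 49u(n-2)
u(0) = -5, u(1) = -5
Characteristic equation: x² - 14x + 49 = 0, which is (x - (7))².
Repeated root r = 7.
General solution: u(n) = (A + Bn)·(7)^n.
From u(0) = -5: A = -5.
From u(1) = -5: (A + B)·(7) = -5 ⇒ B = \frac{30}{7}.
So u(n) = \left(\frac{30 n}{7} - 5\right) \cdot (7)^n.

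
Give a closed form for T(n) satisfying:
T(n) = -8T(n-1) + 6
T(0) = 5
First-order linear non-homogeneous.
Homogeneous solution: T_h(n) = A·(-8)^n.
Try constant particular solution T_p = K: K = -8K + 6 ⇒ K = \frac{2}{3}.
General: T(n) = A·(-8)^n + \frac{2}{3}.
Apply T(0) = 5: A + \frac{2}{3} = 5 ⇒ A = \frac{13}{3}.
So T(n) = \frac{13 \left(-8\right)^{n}}{3} + \frac{2}{3}.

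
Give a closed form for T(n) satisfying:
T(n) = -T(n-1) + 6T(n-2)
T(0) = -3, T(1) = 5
Characteristic equation: x² + x - 6 = 0, which factors as (x - (2))(x - (-3)) = 0.
Roots r₁ = 2, r₂ = -3 (distinct).
General solution: T(n) = A·(2)^n + B·(-3)^n.
From T(0) = -3: A + B = -3.
From T(1) = 5: 2A - 3B = 5.
Solving: A = - \frac{4}{5}, B = - \frac{11}{5}.
So T(n) = - \frac{11 \left(-3\right)^{n}}{5} - \frac{4 \cdot 2^{n}}{5}.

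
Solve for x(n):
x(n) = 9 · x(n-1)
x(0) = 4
Pure geometric recurrence with ratio 9.
By induction x(n) = x(0) · (9)^n = 4 \cdot 9^{n}.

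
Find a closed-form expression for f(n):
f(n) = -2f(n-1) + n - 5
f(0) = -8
First-order linear with linear forcing.
Homogeneous solution: f_h(n) = A·(-2)^n.
Try particular f_p(n) = pn + q. Substituting:
  pn + q = -2(p(n-1) + q) + n - 5.
Matching the n-coefficient: p = -2p + 1 ⇒ p = \frac{1}{3}.
Matching constants: q = 2p - 2q - 5 ⇒ q = - \frac{13}{9}.
General: f(n) = A·(-2)^n + \frac{n}{3} - \frac{13}{9}.
Apply f(0) = -8: A - \frac{13}{9} = -8 ⇒ A = - \frac{59}{9}.
So f(n) = - \frac{59 \left(-2\right)^{n}}{9} + \frac{n}{3} - \frac{13}{9}.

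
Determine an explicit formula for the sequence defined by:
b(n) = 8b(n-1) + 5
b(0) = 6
First-order linear non-homogeneous.
Homogeneous solution: b_h(n) = A·(8)^n.
Try constant particular solution b_p = K: K = 8K + 5 ⇒ K = - \frac{5}{7}.
General: b(n) = A·(8)^n - \frac{5}{7}.
Apply b(0) = 6: A - \frac{5}{7} = 6 ⇒ A = \frac{47}{7}.
So b(n) = \frac{47 \cdot 8^{n}}{7} - \frac{5}{7}.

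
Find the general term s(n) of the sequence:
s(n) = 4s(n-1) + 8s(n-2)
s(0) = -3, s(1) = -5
Characteristic equation: x² - 4x - 8 = 0.
Discriminant Δ = (4)² + 4·(8) = 48.
Roots r₁,₂ = (4 ± √48)/2, so r₁ = 2 + 2 \sqrt{3}, r₂ = 2 - 2 \sqrt{3}.
General solution: s(n) = A·r₁^n + B·r₂^n.
From the initial conditions, A + B = -3 and r₁A + r₂B = -5.
Since r₁ - r₂ = √48: A = (-5 - (-3)r₂)/√48 = - \frac{3}{2} + \frac{\sqrt{3}}{12}, and B = -3 - A = - \frac{3}{2} - \frac{\sqrt{3}}{12}.
So s(n) = \left(- \frac{3}{2} + \frac{\sqrt{3}}{12}\right)\left(2 + 2 \sqrt{3}\right)^n + \left(- \frac{3}{2} - \frac{\sqrt{3}}{12}\right)\left(2 - 2 \sqrt{3}\right)^n.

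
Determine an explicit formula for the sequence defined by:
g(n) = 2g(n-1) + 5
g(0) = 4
First-order linear non-homogeneous.
Homogeneous solution: g_h(n) = A·(2)^n.
Try constant particular solution g_p = K: K = 2K + 5 ⇒ K = -5.
General: g(n) = A·(2)^n - 5.
Apply g(0) = 4: A - 5 = 4 ⇒ A = 9.
So g(n) = 9 \cdot 2^{n} - 5.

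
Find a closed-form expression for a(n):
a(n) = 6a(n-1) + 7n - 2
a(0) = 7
First-order linear with linear forcing.
Homogeneous solution: a_h(n) = A·(6)^n.
Try particular a_p(n) = pn + q. Substituting:
  pn + q = 6(p(n-1) + q) + 7n - 2.
Matching the n-coefficient: p = 6p + 7 ⇒ p = - \frac{7}{5}.
Matching constants: q = -6p + 6q - 2 ⇒ q = - \frac{32}{25}.
General: a(n) = A·(6)^n - \frac{7 n}{5} - \frac{32}{25}.
Apply a(0) = 7: A - \frac{32}{25} = 7 ⇒ A = \frac{207}{25}.
So a(n) = \frac{207 \cdot 6^{n}}{25} - \frac{7 n}{5} - \frac{32}{25}.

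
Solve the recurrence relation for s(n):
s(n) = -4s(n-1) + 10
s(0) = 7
First-order linear non-homogeneous.
Homogeneous solution: s_h(n) = A·(-4)^n.
Try constant particular solution s_p = K: K = -4K + 10 ⇒ K = 2.
General: s(n) = A·(-4)^n + 2.
Apply s(0) = 7: A + 2 = 7 ⇒ A = 5.
So s(n) = 5 \left(-4\right)^{n} + 2.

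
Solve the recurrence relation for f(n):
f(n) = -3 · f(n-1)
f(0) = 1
Pure geometric recurrence with ratio -3.
By induction f(n) = f(0) · (-3)^n = \left(-3\right)^{n}.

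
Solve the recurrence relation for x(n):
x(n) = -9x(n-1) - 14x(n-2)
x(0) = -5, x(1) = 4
Characteristic equation: x² + 9x + 14 = 0, which factors as (x - (-7))(x - (-2)) = 0.
Roots r₁ = -7, r₂ = -2 (distinct).
General solution: x(n) = A·(-7)^n + B·(-2)^n.
From x(0) = -5: A + B = -5.
From x(1) = 4: -7A - 2B = 4.
Solving: A = \frac{6}{5}, B = - \frac{31}{5}.
So x(n) = - \frac{31 \left(-2\right)^{n}}{5} + \frac{6 \left(-7\right)^{n}}{5}.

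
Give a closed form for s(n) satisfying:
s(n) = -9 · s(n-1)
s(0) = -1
Pure geometric recurrence with ratio -9.
By induction s(n) = s(0) · (-9)^n = - \left(-9\right)^{n}.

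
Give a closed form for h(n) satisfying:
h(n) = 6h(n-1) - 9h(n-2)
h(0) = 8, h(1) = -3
Characteristic equation: x² - 6x + 9 = 0, which is (x - (3))².
Repeated root r = 3.
General solution: h(n) = (A + Bn)·(3)^n.
From h(0) = 8: A = 8.
From h(1) = -3: (A + B)·(3) = -3 ⇒ B = -9.
So h(n) = \left(8 - 9 n\right) \cdot (3)^n.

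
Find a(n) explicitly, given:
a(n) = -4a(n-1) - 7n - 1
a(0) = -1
First-order linear with linear forcing.
Homogeneous solution: a_h(n) = A·(-4)^n.
Try particular a_p(n) = pn + q. Substituting:
  pn + q = -4(p(n-1) + q) - 7n - 1.
Matching the n-coefficient: p = -4p - 7 ⇒ p = - \frac{7}{5}.
Matching constants: q = 4p - 4q - 1 ⇒ q = - \frac{33}{25}.
General: a(n) = A·(-4)^n - \frac{7 n}{5} - \frac{33}{25}.
Apply a(0) = -1: A - \frac{33}{25} = -1 ⇒ A = \frac{8}{25}.
So a(n) = \frac{8 \left(-4\right)^{n}}{25} - \frac{7 n}{5} - \frac{33}{25}.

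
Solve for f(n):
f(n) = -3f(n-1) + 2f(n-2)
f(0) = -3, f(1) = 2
Characteristic equation: x² + 3x - 2 = 0.
Discriminant Δ = (-3)² + 4·(2) = 17.
Roots r₁,₂ = (-3 ± √17)/2, so r₁ = - \frac{3}{2} + \frac{\sqrt{17}}{2}, r₂ = - \frac{\sqrt{17}}{2} - \frac{3}{2}.
General solution: f(n) = A·r₁^n + B·r₂^n.
From the initial conditions, A + B = -3 and r₁A + r₂B = 2.
Since r₁ - r₂ = √17: A = (2 - (-3)r₂)/√17 = - \frac{3}{2} - \frac{5 \sqrt{17}}{34}, and B = -3 - A = - \frac{3}{2} + \frac{5 \sqrt{17}}{34}.
So f(n) = \left(- \frac{3}{2} - \frac{5 \sqrt{17}}{34}\right)\left(- \frac{3}{2} + \frac{\sqrt{17}}{2}\right)^n + \left(- \frac{3}{2} + \frac{5 \sqrt{17}}{34}\right)\left(- \frac{\sqrt{17}}{2} - \frac{3}{2}\right)^n.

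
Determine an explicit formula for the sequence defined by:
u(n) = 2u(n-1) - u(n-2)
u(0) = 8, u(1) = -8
Characteristic equation: x² - 2x + 1 = 0, which is (x - (1))².
Repeated root r = 1.
General solution: u(n) = (A + Bn)·(1)^n.
From u(0) = 8: A = 8.
From u(1) = -8: (A + B)·(1) = -8 ⇒ B = -16.
So u(n) = \left(8 - 16 n\right) \cdot (1)^n.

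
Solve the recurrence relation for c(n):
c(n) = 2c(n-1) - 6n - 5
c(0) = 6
First-order linear with linear forcing.
Homogeneous solution: c_h(n) = A·(2)^n.
Try particular c_p(n) = pn + q. Substituting:
  pn + q = 2(p(n-1) + q) - 6n - 5.
Matching the n-coefficient: p = 2p - 6 ⇒ p = 6.
Matching constants: q = -2p + 2q - 5 ⇒ q = 17.
General: c(n) = A·(2)^n + 6 n + 17.
Apply c(0) = 6: A + 17 = 6 ⇒ A = -11.
So c(n) = - 11 \cdot 2^{n} + 6 n + 17.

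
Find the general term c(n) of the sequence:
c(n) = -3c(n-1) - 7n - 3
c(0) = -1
First-order linear with linear forcing.
Homogeneous solution: c_h(n) = A·(-3)^n.
Try particular c_p(n) = pn + q. Substituting:
  pn + q = -3(p(n-1) + q) - 7n - 3.
Matching the n-coefficient: p = -3p - 7 ⇒ p = - \frac{7}{4}.
Matching constants: q = 3p - 3q - 3 ⇒ q = - \frac{33}{16}.
General: c(n) = A·(-3)^n - \frac{7 n}{4} - \frac{33}{16}.
Apply c(0) = -1: A - \frac{33}{16} = -1 ⇒ A = \frac{17}{16}.
So c(n) = \frac{17 \left(-3\right)^{n}}{16} - \frac{7 n}{4} - \frac{33}{16}.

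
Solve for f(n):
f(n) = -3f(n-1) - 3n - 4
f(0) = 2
First-order linear with linear forcing.
Homogeneous solution: f_h(n) = A·(-3)^n.
Try particular f_p(n) = pn + q. Substituting:
  pn + q = -3(p(n-1) + q) - 3n - 4.
Matching the n-coefficient: p = -3p - 3 ⇒ p = - \frac{3}{4}.
Matching constants: q = 3p - 3q - 4 ⇒ q = - \frac{25}{16}.
General: f(n) = A·(-3)^n - \frac{3 n}{4} - \frac{25}{16}.
Apply f(0) = 2: A - \frac{25}{16} = 2 ⇒ A = \frac{57}{16}.
So f(n) = \frac{57 \left(-3\right)^{n}}{16} - \frac{3 n}{4} - \frac{25}{16}.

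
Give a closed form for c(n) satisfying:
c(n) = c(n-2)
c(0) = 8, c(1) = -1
Characteristic equation: x² - 1 = 0, which factors as (x - (-1))(x - (1)) = 0.
Roots r₁ = -1, r₂ = 1 (distinct).
General solution: c(n) = A·(-1)^n + B·(1)^n.
From c(0) = 8: A + B = 8.
From c(1) = -1: -A + B = -1.
Solving: A = \frac{9}{2}, B = \frac{7}{2}.
So c(n) = \frac{9 \left(-1\right)^{n}}{2} + \frac{7}{2}.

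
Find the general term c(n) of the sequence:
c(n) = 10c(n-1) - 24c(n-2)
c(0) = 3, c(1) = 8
Characteristic equation: x² - 10x + 24 = 0, which factors as (x - (4))(x - (6)) = 0.
Roots r₁ = 4, r₂ = 6 (distinct).
General solution: c(n) = A·(4)^n + B·(6)^n.
From c(0) = 3: A + B = 3.
From c(1) = 8: 4A + 6B = 8.
Solving: A = 5, B = -2.
So c(n) = 5 \cdot 4^{n} - 2 \cdot 6^{n}.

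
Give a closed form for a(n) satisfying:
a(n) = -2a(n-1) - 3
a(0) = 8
First-order linear non-homogeneous.
Homogeneous solution: a_h(n) = A·(-2)^n.
Try constant particular solution a_p = K: K = -2K - 3 ⇒ K = -1.
General: a(n) = A·(-2)^n - 1.
Apply a(0) = 8: A - 1 = 8 ⇒ A = 9.
So a(n) = 9 \left(-2\right)^{n} - 1.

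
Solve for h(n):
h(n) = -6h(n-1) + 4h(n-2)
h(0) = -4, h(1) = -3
Characteristic equation: x² + 6x - 4 = 0.
Discriminant Δ = (-6)² + 4·(4) = 52.
Roots r₁,₂ = (-6 ± √52)/2, so r₁ = -3 + \sqrt{13}, r₂ = - \sqrt{13} - 3.
General solution: h(n) = A·r₁^n + B·r₂^n.
From the initial conditions, A + B = -4 and r₁A + r₂B = -3.
Since r₁ - r₂ = √52: A = (-3 - (-4)r₂)/√52 = - \frac{15 \sqrt{13}}{26} - 2, and B = -4 - A = -2 + \frac{15 \sqrt{13}}{26}.
So h(n) = \left(- \frac{15 \sqrt{13}}{26} - 2\right)\left(-3 + \sqrt{13}\right)^n + \left(-2 + \frac{15 \sqrt{13}}{26}\right)\left(- \sqrt{13} - 3\right)^n.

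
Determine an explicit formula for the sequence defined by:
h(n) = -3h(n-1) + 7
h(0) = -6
First-order linear non-homogeneous.
Homogeneous solution: h_h(n) = A·(-3)^n.
Try constant particular solution h_p = K: K = -3K + 7 ⇒ K = \frac{7}{4}.
General: h(n) = A·(-3)^n + \frac{7}{4}.
Apply h(0) = -6: A + \frac{7}{4} = -6 ⇒ A = - \frac{31}{4}.
So h(n) = \frac{7}{4} - \frac{31 \left(-3\right)^{n}}{4}.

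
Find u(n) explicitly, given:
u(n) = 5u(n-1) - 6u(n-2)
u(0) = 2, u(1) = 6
Characteristic equation: x² - 5x + 6 = 0, which factors as (x - (3))(x - (2)) = 0.
Roots r₁ = 3, r₂ = 2 (distinct).
General solution: u(n) = A·(3)^n + B·(2)^n.
From u(0) = 2: A + B = 2.
From u(1) = 6: 3A + 2B = 6.
Solving: A = 2, B = 0.
So u(n) = 2 \cdot 3^{n}.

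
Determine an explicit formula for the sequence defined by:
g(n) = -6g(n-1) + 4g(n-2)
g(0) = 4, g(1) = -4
Characteristic equation: x² + 6x - 4 = 0.
Discriminant Δ = (-6)² + 4·(4) = 52.
Roots r₁,₂ = (-6 ± √52)/2, so r₁ = -3 + \sqrt{13}, r₂ = - \sqrt{13} - 3.
General solution: g(n) = A·r₁^n + B·r₂^n.
From the initial conditions, A + B = 4 and r₁A + r₂B = -4.
Since r₁ - r₂ = √52: A = (-4 - (4)r₂)/√52 = \frac{4 \sqrt{13}}{13} + 2, and B = 4 - A = 2 - \frac{4 \sqrt{13}}{13}.
So g(n) = \left(\frac{4 \sqrt{13}}{13} + 2\right)\left(-3 + \sqrt{13}\right)^n + \left(2 - \frac{4 \sqrt{13}}{13}\right)\left(- \sqrt{13} - 3\right)^n.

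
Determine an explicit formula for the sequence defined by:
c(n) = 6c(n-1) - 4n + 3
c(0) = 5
First-order linear with linear forcing.
Homogeneous solution: c_h(n) = A·(6)^n.
Try particular c_p(n) = pn + q. Substituting:
  pn + q = 6(p(n-1) + q) - 4n + 3.
Matching the n-coefficient: p = 6p - 4 ⇒ p = \frac{4}{5}.
Matching constants: q = -6p + 6q + 3 ⇒ q = \frac{9}{25}.
General: c(n) = A·(6)^n + \frac{4 n}{5} + \frac{9}{25}.
Apply c(0) = 5: A + \frac{9}{25} = 5 ⇒ A = \frac{116}{25}.
So c(n) = \frac{116 \cdot 6^{n}}{25} + \frac{4 n}{5} + \frac{9}{25}.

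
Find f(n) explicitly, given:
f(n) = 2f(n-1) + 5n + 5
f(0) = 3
First-order linear with linear forcing.
Homogeneous solution: f_h(n) = A·(2)^n.
Try particular f_p(n) = pn + q. Substituting:
  pn + q = 2(p(n-1) + q) + 5n + 5.
Matching the n-coefficient: p = 2p + 5 ⇒ p = -5.
Matching constants: q = -2p + 2q + 5 ⇒ q = -15.
General: f(n) = A·(2)^n - 5 n - 15.
Apply f(0) = 3: A - 15 = 3 ⇒ A = 18.
So f(n) = 18 \cdot 2^{n} - 5 n - 15.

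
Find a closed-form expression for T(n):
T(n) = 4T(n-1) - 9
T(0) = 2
First-order linear non-homogeneous.
Homogeneous solution: T_h(n) = A·(4)^n.
Try constant particular solution T_p = K: K = 4K - 9 ⇒ K = 3.
General: T(n) = A·(4)^n + 3.
Apply T(0) = 2: A + 3 = 2 ⇒ A = -1.
So T(n) = 3 - 4^{n}.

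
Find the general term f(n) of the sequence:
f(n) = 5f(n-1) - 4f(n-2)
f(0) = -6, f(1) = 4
Characteristic equation: x² - 5x + 4 = 0, which factors as (x - (4))(x - (1)) = 0.
Roots r₁ = 4, r₂ = 1 (distinct).
General solution: f(n) = A·(4)^n + B·(1)^n.
From f(0) = -6: A + B = -6.
From f(1) = 4: 4A + B = 4.
Solving: A = \frac{10}{3}, B = - \frac{28}{3}.
So f(n) = \frac{10 \cdot 4^{n}}{3} - \frac{28}{3}.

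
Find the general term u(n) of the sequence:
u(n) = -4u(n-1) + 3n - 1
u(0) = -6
First-order linear with linear forcing.
Homogeneous solution: u_h(n) = A·(-4)^n.
Try particular u_p(n) = pn + q. Substituting:
  pn + q = -4(p(n-1) + q) + 3n - 1.
Matching the n-coefficient: p = -4p + 3 ⇒ p = \frac{3}{5}.
Matching constants: q = 4p - 4q - 1 ⇒ q = \frac{7}{25}.
General: u(n) = A·(-4)^n + \frac{3 n}{5} + \frac{7}{25}.
Apply u(0) = -6: A + \frac{7}{25} = -6 ⇒ A = - \frac{157}{25}.
So u(n) = - \frac{157 \left(-4\right)^{n}}{25} + \frac{3 n}{5} + \frac{7}{25}.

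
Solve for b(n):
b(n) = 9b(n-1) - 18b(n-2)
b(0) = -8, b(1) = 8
Characteristic equation: x² - 9x + 18 = 0, which factors as (x - (6))(x - (3)) = 0.
Roots r₁ = 6, r₂ = 3 (distinct).
General solution: b(n) = A·(6)^n + B·(3)^n.
From b(0) = -8: A + B = -8.
From b(1) = 8: 6A + 3B = 8.
Solving: A = \frac{32}{3}, B = - \frac{56}{3}.
So b(n) = - \frac{56 \cdot 3^{n}}{3} + \frac{32 \cdot 6^{n}}{3}.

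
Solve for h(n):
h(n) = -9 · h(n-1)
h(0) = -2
Pure geometric recurrence with ratio -9.
By induction h(n) = h(0) · (-9)^n = - 2 \left(-9\right)^{n}.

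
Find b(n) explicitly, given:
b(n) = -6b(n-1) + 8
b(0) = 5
First-order linear non-homogeneous.
Homogeneous solution: b_h(n) = A·(-6)^n.
Try constant particular solution b_p = K: K = -6K + 8 ⇒ K = \frac{8}{7}.
General: b(n) = A·(-6)^n + \frac{8}{7}.
Apply b(0) = 5: A + \frac{8}{7} = 5 ⇒ A = \frac{27}{7}.
So b(n) = \frac{27 \left(-6\right)^{n}}{7} + \frac{8}{7}.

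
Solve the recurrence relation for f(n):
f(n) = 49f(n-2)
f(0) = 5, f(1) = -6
Characteristic equation: x² - 49 = 0, which factors as (x - (7))(x - (-7)) = 0.
Roots r₁ = 7, r₂ = -7 (distinct).
General solution: f(n) = A·(7)^n + B·(-7)^n.
From f(0) = 5: A + B = 5.
From f(1) = -6: 7A - 7B = -6.
Solving: A = \frac{29}{14}, B = \frac{41}{14}.
So f(n) = \frac{41 \left(-7\right)^{n}}{14} + \frac{29 \cdot 7^{n}}{14}.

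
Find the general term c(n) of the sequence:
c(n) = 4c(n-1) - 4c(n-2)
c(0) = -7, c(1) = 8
Characteristic equation: x² - 4x + 4 = 0, which is (x - (2))².
Repeated root r = 2.
General solution: c(n) = (A + Bn)·(2)^n.
From c(0) = -7: A = -7.
From c(1) = 8: (A + B)·(2) = 8 ⇒ B = 11.
So c(n) = \left(11 n - 7\right) \cdot (2)^n.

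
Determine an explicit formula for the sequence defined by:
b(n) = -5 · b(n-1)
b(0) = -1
Pure geometric recurrence with ratio -5.
By induction b(n) = b(0) · (-5)^n = - \left(-5\right)^{n}.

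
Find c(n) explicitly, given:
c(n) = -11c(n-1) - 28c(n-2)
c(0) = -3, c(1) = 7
Characteristic equation: x² + 11x + 28 = 0, which factors as (x - (-4))(x - (-7)) = 0.
Roots r₁ = -4, r₂ = -7 (distinct).
General solution: c(n) = A·(-4)^n + B·(-7)^n.
From c(0) = -3: A + B = -3.
From c(1) = 7: -4A - 7B = 7.
Solving: A = - \frac{14}{3}, B = \frac{5}{3}.
So c(n) = - \frac{14 \left(-4\right)^{n}}{3} + \frac{5 \left(-7\right)^{n}}{3}.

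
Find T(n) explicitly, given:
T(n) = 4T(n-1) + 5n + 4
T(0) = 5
First-order linear with linear forcing.
Homogeneous solution: T_h(n) = A·(4)^n.
Try particular T_p(n) = pn + q. Substituting:
  pn + q = 4(p(n-1) + q) + 5n + 4.
Matching the n-coefficient: p = 4p + 5 ⇒ p = - \frac{5}{3}.
Matching constants: q = -4p + 4q + 4 ⇒ q = - \frac{32}{9}.
General: T(n) = A·(4)^n - \frac{5 n}{3} - \frac{32}{9}.
Apply T(0) = 5: A - \frac{32}{9} = 5 ⇒ A = \frac{77}{9}.
So T(n) = \frac{77 \cdot 4^{n}}{9} - \frac{5 n}{3} - \frac{32}{9}.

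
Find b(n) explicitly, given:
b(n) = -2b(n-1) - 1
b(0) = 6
First-order linear non-homogeneous.
Homogeneous solution: b_h(n) = A·(-2)^n.
Try constant particular solution b_p = K: K = -2K - 1 ⇒ K = - \frac{1}{3}.
General: b(n) = A·(-2)^n - \frac{1}{3}.
Apply b(0) = 6: A - \frac{1}{3} = 6 ⇒ A = \frac{19}{3}.
So b(n) = \frac{19 \left(-2\right)^{n}}{3} - \frac{1}{3}.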